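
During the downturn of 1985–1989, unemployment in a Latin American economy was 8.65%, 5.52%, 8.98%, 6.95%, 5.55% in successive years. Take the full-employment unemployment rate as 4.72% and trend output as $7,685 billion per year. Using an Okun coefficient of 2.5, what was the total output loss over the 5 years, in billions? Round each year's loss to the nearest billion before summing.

Year 1985: gap = -2.5 × (8.65 - 4.72) = -9.825%, loss ≈ 7685 × 9.825/100 ≈ 755.
Year 1986: gap = -2.5 × (5.52 - 4.72) = -2%, loss ≈ 7685 × 2/100 ≈ 154.
Year 1987: gap = -2.5 × (8.98 - 4.72) = -10.65%, loss ≈ 7685 × 10.65/100 ≈ 818.
Year 1988: gap = -2.5 × (6.95 - 4.72) = -5.575%, loss ≈ 7685 × 5.575/100 ≈ 428.
Year 1989: gap = -2.5 × (5.55 - 4.72) = -2.075%, loss ≈ 7685 × 2.075/100 ≈ 159.
Total lost output = 755 + 154 + 818 + 428 + 159 = 2314 billion.

$2,314 billion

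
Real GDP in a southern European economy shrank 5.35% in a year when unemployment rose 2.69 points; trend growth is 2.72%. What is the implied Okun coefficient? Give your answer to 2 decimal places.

Growth form: g_Y = g_Y* - β × Δu, so β = (g_Y* - g_Y)/Δu.
β = (2.72 + 5.35)/2.69 = 8.07/2.69 = 3.00.

β ≈ 3.00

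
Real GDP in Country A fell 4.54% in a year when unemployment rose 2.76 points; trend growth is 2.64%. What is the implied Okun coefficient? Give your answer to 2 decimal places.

β ≈ 2.60

Growth form: g_Y = g_Y* - β × Δu, so β = (g_Y* - g_Y)/Δu.
β = (2.64 + 4.54)/2.76 = 7.18/2.76 = 2.60.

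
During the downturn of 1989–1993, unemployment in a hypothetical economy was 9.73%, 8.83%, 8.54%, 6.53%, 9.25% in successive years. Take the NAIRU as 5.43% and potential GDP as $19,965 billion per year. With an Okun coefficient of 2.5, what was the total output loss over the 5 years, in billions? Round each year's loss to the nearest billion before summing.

$7,851 billion

Year 1989: gap = -2.5 × (9.73 - 5.43) = -10.75%, loss ≈ 19965 × 10.75/100 ≈ 2146.
Year 1990: gap = -2.5 × (8.83 - 5.43) = -8.5%, loss ≈ 19965 × 8.5/100 ≈ 1697.
Year 1991: gap = -2.5 × (8.54 - 5.43) = -7.775%, loss ≈ 19965 × 7.775/100 ≈ 1552.
Year 1992: gap = -2.5 × (6.53 - 5.43) = -2.75%, loss ≈ 19965 × 2.75/100 ≈ 549.
Year 1993: gap = -2.5 × (9.25 - 5.43) = -9.55%, loss ≈ 19965 × 9.55/100 ≈ 1907.
Total lost output = 2146 + 1697 + 1552 + 549 + 1907 = 7851 billion.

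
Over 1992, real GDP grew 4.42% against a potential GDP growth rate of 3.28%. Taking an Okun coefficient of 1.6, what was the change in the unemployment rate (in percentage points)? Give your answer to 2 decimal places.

Growth-rate Okun's law: g_Y = g_Y* - β × Δu, so Δu = (g_Y* - g_Y)/β.
Δu = (3.28 - 4.42)/1.6 = -1.14/1.6 = -0.71 percentage points.

-0.71 percentage points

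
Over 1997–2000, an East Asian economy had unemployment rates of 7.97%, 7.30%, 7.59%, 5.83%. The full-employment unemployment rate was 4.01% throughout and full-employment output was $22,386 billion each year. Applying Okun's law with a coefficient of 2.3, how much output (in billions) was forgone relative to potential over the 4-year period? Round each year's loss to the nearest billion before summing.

$6,513 billion

Year 1997: gap = -2.3 × (7.97 - 4.01) = -9.108%, loss ≈ 22386 × 9.108/100 ≈ 2039.
Year 1998: gap = -2.3 × (7.3 - 4.01) = -7.567%, loss ≈ 22386 × 7.567/100 ≈ 1694.
Year 1999: gap = -2.3 × (7.59 - 4.01) = -8.234%, loss ≈ 22386 × 8.234/100 ≈ 1843.
Year 2000: gap = -2.3 × (5.83 - 4.01) = -4.186%, loss ≈ 22386 × 4.186/100 ≈ 937.
Total lost output = 2039 + 1694 + 1843 + 937 = 6513 billion.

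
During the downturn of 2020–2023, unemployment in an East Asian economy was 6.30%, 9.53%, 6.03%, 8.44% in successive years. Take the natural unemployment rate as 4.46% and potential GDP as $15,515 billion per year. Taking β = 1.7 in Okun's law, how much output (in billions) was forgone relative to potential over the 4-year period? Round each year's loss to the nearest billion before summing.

Year 2020: gap = -1.7 × (6.3 - 4.46) = -3.128%, loss ≈ 15515 × 3.128/100 ≈ 485.
Year 2021: gap = -1.7 × (9.53 - 4.46) = -8.619%, loss ≈ 15515 × 8.619/100 ≈ 1337.
Year 2022: gap = -1.7 × (6.03 - 4.46) = -2.669%, loss ≈ 15515 × 2.669/100 ≈ 414.
Year 2023: gap = -1.7 × (8.44 - 4.46) = -6.766%, loss ≈ 15515 × 6.766/100 ≈ 1050.
Total lost output = 485 + 1337 + 414 + 1050 = 3286 billion.

$3,286 billion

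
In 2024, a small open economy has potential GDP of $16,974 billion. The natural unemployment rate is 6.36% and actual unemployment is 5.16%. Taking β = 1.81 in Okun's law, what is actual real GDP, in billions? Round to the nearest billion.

$17,343 billion

Unemployment gap = 5.16 - 6.36 = -1.2 points, so the output gap is -1.81 × (-1.2) = 2.172%.
Actual GDP = 16974 × (1 + 2.172/100) = 16974 × 1.02172 ≈ 17343 billion.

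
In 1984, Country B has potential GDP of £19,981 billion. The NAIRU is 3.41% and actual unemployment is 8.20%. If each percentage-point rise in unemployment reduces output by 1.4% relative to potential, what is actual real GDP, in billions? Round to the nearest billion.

£18,641 billion

Unemployment gap = 8.2 - 3.41 = 4.79 points, so the output gap is -1.4 × 4.79 = -6.706%.
Actual GDP = 19981 × (1 - 6.706/100) = 19981 × 0.93294 ≈ 18641 billion.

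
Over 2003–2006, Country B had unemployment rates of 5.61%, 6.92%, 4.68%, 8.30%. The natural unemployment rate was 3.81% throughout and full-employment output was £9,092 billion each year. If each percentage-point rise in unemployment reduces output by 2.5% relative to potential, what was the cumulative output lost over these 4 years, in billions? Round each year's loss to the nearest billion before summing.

Year 2003: gap = -2.5 × (5.61 - 3.81) = -4.5%, loss ≈ 9092 × 4.5/100 ≈ 409.
Year 2004: gap = -2.5 × (6.92 - 3.81) = -7.775%, loss ≈ 9092 × 7.775/100 ≈ 707.
Year 2005: gap = -2.5 × (4.68 - 3.81) = -2.175%, loss ≈ 9092 × 2.175/100 ≈ 198.
Year 2006: gap = -2.5 × (8.3 - 3.81) = -11.225%, loss ≈ 9092 × 11.225/100 ≈ 1021.
Total lost output = 409 + 707 + 198 + 1021 = 2335 billion.

£2,335 billion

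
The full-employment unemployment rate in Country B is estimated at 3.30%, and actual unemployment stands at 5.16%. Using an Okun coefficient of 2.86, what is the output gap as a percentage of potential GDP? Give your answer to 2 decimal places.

The unemployment gap is 5.16 - 3.3 = 1.86 percentage points.
Okun's law gives an output gap of -2.86 × 1.86 = -5.3196%, i.e. 5.32% below potential.

-5.32%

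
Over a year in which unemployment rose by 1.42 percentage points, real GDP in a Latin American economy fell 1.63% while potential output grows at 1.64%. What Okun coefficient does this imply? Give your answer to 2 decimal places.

β ≈ 2.30

Growth form: g_Y = g_Y* - β × Δu, so β = (g_Y* - g_Y)/Δu.
β = (1.64 + 1.63)/1.42 = 3.27/1.42 = 2.30.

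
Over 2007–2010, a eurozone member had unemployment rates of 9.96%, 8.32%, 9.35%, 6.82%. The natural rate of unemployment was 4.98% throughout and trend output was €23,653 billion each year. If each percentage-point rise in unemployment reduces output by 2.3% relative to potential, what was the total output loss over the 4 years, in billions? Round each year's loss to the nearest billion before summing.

Year 2007: gap = -2.3 × (9.96 - 4.98) = -11.454%, loss ≈ 23653 × 11.454/100 ≈ 2709.
Year 2008: gap = -2.3 × (8.32 - 4.98) = -7.682%, loss ≈ 23653 × 7.682/100 ≈ 1817.
Year 2009: gap = -2.3 × (9.35 - 4.98) = -10.051%, loss ≈ 23653 × 10.051/100 ≈ 2377.
Year 2010: gap = -2.3 × (6.82 - 4.98) = -4.232%, loss ≈ 23653 × 4.232/100 ≈ 1001.
Total lost output = 2709 + 1817 + 2377 + 1001 = 7904 billion.

€7,904 billion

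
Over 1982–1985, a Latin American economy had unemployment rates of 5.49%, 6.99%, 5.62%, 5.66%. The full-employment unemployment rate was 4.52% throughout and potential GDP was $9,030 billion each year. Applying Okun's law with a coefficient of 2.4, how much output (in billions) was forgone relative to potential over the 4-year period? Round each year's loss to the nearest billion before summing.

$1,230 billion

Year 1982: gap = -2.4 × (5.49 - 4.52) = -2.328%, loss ≈ 9030 × 2.328/100 ≈ 210.
Year 1983: gap = -2.4 × (6.99 - 4.52) = -5.928%, loss ≈ 9030 × 5.928/100 ≈ 535.
Year 1984: gap = -2.4 × (5.62 - 4.52) = -2.64%, loss ≈ 9030 × 2.64/100 ≈ 238.
Year 1985: gap = -2.4 × (5.66 - 4.52) = -2.736%, loss ≈ 9030 × 2.736/100 ≈ 247.
Total lost output = 210 + 535 + 238 + 247 = 1230 billion.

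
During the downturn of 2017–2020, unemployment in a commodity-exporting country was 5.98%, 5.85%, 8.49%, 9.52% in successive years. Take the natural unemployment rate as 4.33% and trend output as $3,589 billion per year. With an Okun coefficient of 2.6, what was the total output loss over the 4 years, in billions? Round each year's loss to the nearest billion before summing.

$1,168 billion

Year 2017: gap = -2.6 × (5.98 - 4.33) = -4.29%, loss ≈ 3589 × 4.29/100 ≈ 154.
Year 2018: gap = -2.6 × (5.85 - 4.33) = -3.952%, loss ≈ 3589 × 3.952/100 ≈ 142.
Year 2019: gap = -2.6 × (8.49 - 4.33) = -10.816%, loss ≈ 3589 × 10.816/100 ≈ 388.
Year 2020: gap = -2.6 × (9.52 - 4.33) = -13.494%, loss ≈ 3589 × 13.494/100 ≈ 484.
Total lost output = 154 + 142 + 388 + 484 = 1168 billion.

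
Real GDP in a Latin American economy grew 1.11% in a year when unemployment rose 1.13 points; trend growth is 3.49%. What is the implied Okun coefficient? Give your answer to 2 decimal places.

Growth form: g_Y = g_Y* - β × Δu, so β = (g_Y* - g_Y)/Δu.
β = (3.49 - 1.11)/1.13 = 2.38/1.13 = 2.11.

β ≈ 2.11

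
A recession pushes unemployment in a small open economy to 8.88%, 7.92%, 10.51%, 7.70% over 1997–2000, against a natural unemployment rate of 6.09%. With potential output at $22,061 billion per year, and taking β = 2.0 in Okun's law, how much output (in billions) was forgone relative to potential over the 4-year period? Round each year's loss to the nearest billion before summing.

Year 1997: gap = -2.0 × (8.88 - 6.09) = -5.58%, loss ≈ 22061 × 5.58/100 ≈ 1231.
Year 1998: gap = -2.0 × (7.92 - 6.09) = -3.66%, loss ≈ 22061 × 3.66/100 ≈ 807.
Year 1999: gap = -2.0 × (10.51 - 6.09) = -8.84%, loss ≈ 22061 × 8.84/100 ≈ 1950.
Year 2000: gap = -2.0 × (7.7 - 6.09) = -3.22%, loss ≈ 22061 × 3.22/100 ≈ 710.
Total lost output = 1231 + 807 + 1950 + 710 = 4698 billion.

$4,698 billion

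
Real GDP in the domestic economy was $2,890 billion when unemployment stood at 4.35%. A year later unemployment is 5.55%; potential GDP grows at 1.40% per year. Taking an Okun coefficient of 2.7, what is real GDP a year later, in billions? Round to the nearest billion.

$2,837 billion

Δu = 5.55 - 4.35 = 1.2 points.
Okun's law (growth form): g_Y = g_Y* - β × Δu = 1.40 - 2.7 × (1.20) = 1.4 - 3.24 = -1.84%.
Real GDP in the next year = 2890 × (1 - 1.84/100) = 2890 × 0.9816 ≈ 2837 billion.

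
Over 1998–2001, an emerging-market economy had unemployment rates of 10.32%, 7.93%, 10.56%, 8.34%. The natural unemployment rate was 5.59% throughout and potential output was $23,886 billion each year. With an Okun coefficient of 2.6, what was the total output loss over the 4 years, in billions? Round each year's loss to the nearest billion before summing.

$9,186 billion

Year 1998: gap = -2.6 × (10.32 - 5.59) = -12.298%, loss ≈ 23886 × 12.298/100 ≈ 2938.
Year 1999: gap = -2.6 × (7.93 - 5.59) = -6.084%, loss ≈ 23886 × 6.084/100 ≈ 1453.
Year 2000: gap = -2.6 × (10.56 - 5.59) = -12.922%, loss ≈ 23886 × 12.922/100 ≈ 3087.
Year 2001: gap = -2.6 × (8.34 - 5.59) = -7.15%, loss ≈ 23886 × 7.15/100 ≈ 1708.
Total lost output = 2938 + 1453 + 3087 + 1708 = 9186 billion.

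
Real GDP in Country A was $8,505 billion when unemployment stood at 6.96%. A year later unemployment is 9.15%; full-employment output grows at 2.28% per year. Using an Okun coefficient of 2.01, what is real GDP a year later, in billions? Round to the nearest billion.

$8,325 billion

Δu = 9.15 - 6.96 = 2.19 points.
Okun's law (growth form): g_Y = g_Y* - β × Δu = 2.28 - 2.01 × (2.19) = 2.28 - 4.4019 = -2.1219%.
Real GDP in the next year = 8505 × (1 - 2.1219/100) = 8505 × 0.978781 ≈ 8325 billion.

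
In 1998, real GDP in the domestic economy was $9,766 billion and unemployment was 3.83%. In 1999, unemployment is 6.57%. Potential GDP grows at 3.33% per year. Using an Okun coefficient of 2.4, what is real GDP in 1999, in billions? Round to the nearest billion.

Δu = 6.57 - 3.83 = 2.74 points.
Okun's law (growth form): g_Y = g_Y* - β × Δu = 3.33 - 2.4 × (2.74) = 3.33 - 6.576 = -3.246%.
Real GDP in the next year = 9766 × (1 - 3.246/100) = 9766 × 0.96754 ≈ 9449 billion.

$9,449 billion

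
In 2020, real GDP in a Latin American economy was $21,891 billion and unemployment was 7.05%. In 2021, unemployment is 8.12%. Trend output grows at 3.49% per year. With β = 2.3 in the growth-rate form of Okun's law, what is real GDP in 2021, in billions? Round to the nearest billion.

Δu = 8.12 - 7.05 = 1.07 points.
Okun's law (growth form): g_Y = g_Y* - β × Δu = 3.49 - 2.3 × (1.07) = 3.49 - 2.461 = 1.029%.
Real GDP in the next year = 21891 × (1 + 1.029/100) = 21891 × 1.01029 ≈ 22116 billion.

$22,116 billion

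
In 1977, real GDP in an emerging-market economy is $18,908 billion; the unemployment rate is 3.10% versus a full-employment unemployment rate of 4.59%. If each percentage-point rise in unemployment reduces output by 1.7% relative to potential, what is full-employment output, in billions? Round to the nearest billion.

Unemployment gap = 3.1 - 4.59 = -1.49 points, so output gap = -1.7 × (-1.49) = 2.533%.
Since Y = Y* × (1 + gap/100), Y* = 18908/1.02533 ≈ 18441 billion.

$18,441 billion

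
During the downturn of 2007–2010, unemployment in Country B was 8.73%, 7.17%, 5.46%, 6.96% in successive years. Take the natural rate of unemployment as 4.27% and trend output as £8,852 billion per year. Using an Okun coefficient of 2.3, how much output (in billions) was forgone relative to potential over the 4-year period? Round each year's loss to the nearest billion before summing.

Year 2007: gap = -2.3 × (8.73 - 4.27) = -10.258%, loss ≈ 8852 × 10.258/100 ≈ 908.
Year 2008: gap = -2.3 × (7.17 - 4.27) = -6.67%, loss ≈ 8852 × 6.67/100 ≈ 590.
Year 2009: gap = -2.3 × (5.46 - 4.27) = -2.737%, loss ≈ 8852 × 2.737/100 ≈ 242.
Year 2010: gap = -2.3 × (6.96 - 4.27) = -6.187%, loss ≈ 8852 × 6.187/100 ≈ 548.
Total lost output = 908 + 590 + 242 + 548 = 2288 billion.

£2,288 billion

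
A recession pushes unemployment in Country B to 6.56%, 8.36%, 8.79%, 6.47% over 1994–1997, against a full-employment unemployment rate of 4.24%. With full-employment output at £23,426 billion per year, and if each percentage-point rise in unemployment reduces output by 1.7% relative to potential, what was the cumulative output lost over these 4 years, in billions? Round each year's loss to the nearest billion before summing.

£5,265 billion

Year 1994: gap = -1.7 × (6.56 - 4.24) = -3.944%, loss ≈ 23426 × 3.944/100 ≈ 924.
Year 1995: gap = -1.7 × (8.36 - 4.24) = -7.004%, loss ≈ 23426 × 7.004/100 ≈ 1641.
Year 1996: gap = -1.7 × (8.79 - 4.24) = -7.735%, loss ≈ 23426 × 7.735/100 ≈ 1812.
Year 1997: gap = -1.7 × (6.47 - 4.24) = -3.791%, loss ≈ 23426 × 3.791/100 ≈ 888.
Total lost output = 924 + 1641 + 1812 + 888 = 5265 billion.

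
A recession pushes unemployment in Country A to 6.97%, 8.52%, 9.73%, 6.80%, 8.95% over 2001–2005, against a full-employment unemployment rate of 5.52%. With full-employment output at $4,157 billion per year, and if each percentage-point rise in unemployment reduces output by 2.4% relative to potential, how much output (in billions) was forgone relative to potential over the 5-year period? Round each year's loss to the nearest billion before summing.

Year 2001: gap = -2.4 × (6.97 - 5.52) = -3.48%, loss ≈ 4157 × 3.48/100 ≈ 145.
Year 2002: gap = -2.4 × (8.52 - 5.52) = -7.2%, loss ≈ 4157 × 7.2/100 ≈ 299.
Year 2003: gap = -2.4 × (9.73 - 5.52) = -10.104%, loss ≈ 4157 × 10.104/100 ≈ 420.
Year 2004: gap = -2.4 × (6.8 - 5.52) = -3.072%, loss ≈ 4157 × 3.072/100 ≈ 128.
Year 2005: gap = -2.4 × (8.95 - 5.52) = -8.232%, loss ≈ 4157 × 8.232/100 ≈ 342.
Total lost output = 145 + 299 + 420 + 128 + 342 = 1334 billion.

$1,334 billion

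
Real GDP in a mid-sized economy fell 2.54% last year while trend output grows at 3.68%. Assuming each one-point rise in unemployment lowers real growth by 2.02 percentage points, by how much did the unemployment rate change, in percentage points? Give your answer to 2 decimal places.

Growth-rate Okun's law: g_Y = g_Y* - β × Δu, so Δu = (g_Y* - g_Y)/β.
Δu = (3.68 + 2.54)/2.02 = 6.22/2.02 = 3.08 percentage points.

3.08 percentage points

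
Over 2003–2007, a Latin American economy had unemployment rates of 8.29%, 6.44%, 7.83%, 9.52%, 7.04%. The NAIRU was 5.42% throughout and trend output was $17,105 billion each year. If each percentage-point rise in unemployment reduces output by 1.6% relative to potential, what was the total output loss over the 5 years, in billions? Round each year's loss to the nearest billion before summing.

Year 2003: gap = -1.6 × (8.29 - 5.42) = -4.592%, loss ≈ 17105 × 4.592/100 ≈ 785.
Year 2004: gap = -1.6 × (6.44 - 5.42) = -1.632%, loss ≈ 17105 × 1.632/100 ≈ 279.
Year 2005: gap = -1.6 × (7.83 - 5.42) = -3.856%, loss ≈ 17105 × 3.856/100 ≈ 660.
Year 2006: gap = -1.6 × (9.52 - 5.42) = -6.56%, loss ≈ 17105 × 6.56/100 ≈ 1122.
Year 2007: gap = -1.6 × (7.04 - 5.42) = -2.592%, loss ≈ 17105 × 2.592/100 ≈ 443.
Total lost output = 785 + 279 + 660 + 1122 + 443 = 3289 billion.

$3,289 billion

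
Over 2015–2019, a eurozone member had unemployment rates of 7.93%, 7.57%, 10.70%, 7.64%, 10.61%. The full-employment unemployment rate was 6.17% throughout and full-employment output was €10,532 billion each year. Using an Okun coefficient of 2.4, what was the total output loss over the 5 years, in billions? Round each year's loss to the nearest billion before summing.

€3,438 billion

Year 2015: gap = -2.4 × (7.93 - 6.17) = -4.224%, loss ≈ 10532 × 4.224/100 ≈ 445.
Year 2016: gap = -2.4 × (7.57 - 6.17) = -3.36%, loss ≈ 10532 × 3.36/100 ≈ 354.
Year 2017: gap = -2.4 × (10.7 - 6.17) = -10.872%, loss ≈ 10532 × 10.872/100 ≈ 1145.
Year 2018: gap = -2.4 × (7.64 - 6.17) = -3.528%, loss ≈ 10532 × 3.528/100 ≈ 372.
Year 2019: gap = -2.4 × (10.61 - 6.17) = -10.656%, loss ≈ 10532 × 10.656/100 ≈ 1122.
Total lost output = 445 + 354 + 1145 + 372 + 1122 = 3438 billion.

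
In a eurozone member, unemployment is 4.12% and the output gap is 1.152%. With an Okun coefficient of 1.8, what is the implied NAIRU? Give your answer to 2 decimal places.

From Okun's law, u - u* = -(output gap)/β = -(1.152)/1.8 = -0.64 points.
So u* = 4.12 + 0.64 = 4.76%.

4.76%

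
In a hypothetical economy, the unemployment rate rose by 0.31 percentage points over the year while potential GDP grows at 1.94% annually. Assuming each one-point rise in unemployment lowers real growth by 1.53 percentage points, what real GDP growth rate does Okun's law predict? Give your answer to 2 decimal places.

1.47%

Growth-rate Okun's law: g_Y = g_Y* - β × Δu.
g_Y = 1.94 - 1.53 × (0.31) = 1.94 - 0.4743 = 1.4657%, i.e. 1.47% to 2 d.p.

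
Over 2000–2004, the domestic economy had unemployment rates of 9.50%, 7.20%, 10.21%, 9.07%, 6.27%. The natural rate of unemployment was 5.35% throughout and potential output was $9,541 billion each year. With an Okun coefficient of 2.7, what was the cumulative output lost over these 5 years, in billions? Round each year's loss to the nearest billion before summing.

Year 2000: gap = -2.7 × (9.5 - 5.35) = -11.205%, loss ≈ 9541 × 11.205/100 ≈ 1069.
Year 2001: gap = -2.7 × (7.2 - 5.35) = -4.995%, loss ≈ 9541 × 4.995/100 ≈ 477.
Year 2002: gap = -2.7 × (10.21 - 5.35) = -13.122%, loss ≈ 9541 × 13.122/100 ≈ 1252.
Year 2003: gap = -2.7 × (9.07 - 5.35) = -10.044%, loss ≈ 9541 × 10.044/100 ≈ 958.
Year 2004: gap = -2.7 × (6.27 - 5.35) = -2.484%, loss ≈ 9541 × 2.484/100 ≈ 237.
Total lost output = 1069 + 477 + 1252 + 958 + 237 = 3993 billion.

$3,993 billion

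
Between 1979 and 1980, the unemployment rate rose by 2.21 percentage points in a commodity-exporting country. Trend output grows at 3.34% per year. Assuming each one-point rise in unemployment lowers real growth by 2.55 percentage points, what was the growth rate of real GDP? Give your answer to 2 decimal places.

Growth-rate Okun's law: g_Y = g_Y* - β × Δu.
g_Y = 3.34 - 2.55 × (2.21) = 3.34 - 5.6355 = -2.2955%, i.e. -2.30% to 2 d.p.

-2.30%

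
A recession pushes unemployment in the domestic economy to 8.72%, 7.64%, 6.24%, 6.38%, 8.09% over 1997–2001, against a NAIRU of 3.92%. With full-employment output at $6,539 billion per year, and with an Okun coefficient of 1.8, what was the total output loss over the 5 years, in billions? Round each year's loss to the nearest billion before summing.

$2,057 billion

Year 1997: gap = -1.8 × (8.72 - 3.92) = -8.64%, loss ≈ 6539 × 8.64/100 ≈ 565.
Year 1998: gap = -1.8 × (7.64 - 3.92) = -6.696%, loss ≈ 6539 × 6.696/100 ≈ 438.
Year 1999: gap = -1.8 × (6.24 - 3.92) = -4.176%, loss ≈ 6539 × 4.176/100 ≈ 273.
Year 2000: gap = -1.8 × (6.38 - 3.92) = -4.428%, loss ≈ 6539 × 4.428/100 ≈ 290.
Year 2001: gap = -1.8 × (8.09 - 3.92) = -7.506%, loss ≈ 6539 × 7.506/100 ≈ 491.
Total lost output = 565 + 438 + 273 + 290 + 491 = 2057 billion.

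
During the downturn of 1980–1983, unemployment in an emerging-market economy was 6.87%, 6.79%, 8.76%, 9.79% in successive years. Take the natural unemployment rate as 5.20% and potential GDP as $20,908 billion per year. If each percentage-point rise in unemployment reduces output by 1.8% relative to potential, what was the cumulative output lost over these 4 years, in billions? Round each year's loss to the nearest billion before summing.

$4,293 billion

Year 1980: gap = -1.8 × (6.87 - 5.2) = -3.006%, loss ≈ 20908 × 3.006/100 ≈ 628.
Year 1981: gap = -1.8 × (6.79 - 5.2) = -2.862%, loss ≈ 20908 × 2.862/100 ≈ 598.
Year 1982: gap = -1.8 × (8.76 - 5.2) = -6.408%, loss ≈ 20908 × 6.408/100 ≈ 1340.
Year 1983: gap = -1.8 × (9.79 - 5.2) = -8.262%, loss ≈ 20908 × 8.262/100 ≈ 1727.
Total lost output = 628 + 598 + 1340 + 1727 = 4293 billion.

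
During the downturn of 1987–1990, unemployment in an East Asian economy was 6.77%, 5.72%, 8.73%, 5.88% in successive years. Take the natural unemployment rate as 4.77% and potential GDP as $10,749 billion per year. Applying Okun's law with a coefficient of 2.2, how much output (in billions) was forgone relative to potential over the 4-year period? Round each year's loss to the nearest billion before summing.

$1,896 billion

Year 1987: gap = -2.2 × (6.77 - 4.77) = -4.4%, loss ≈ 10749 × 4.4/100 ≈ 473.
Year 1988: gap = -2.2 × (5.72 - 4.77) = -2.09%, loss ≈ 10749 × 2.09/100 ≈ 225.
Year 1989: gap = -2.2 × (8.73 - 4.77) = -8.712%, loss ≈ 10749 × 8.712/100 ≈ 936.
Year 1990: gap = -2.2 × (5.88 - 4.77) = -2.442%, loss ≈ 10749 × 2.442/100 ≈ 262.
Total lost output = 473 + 225 + 936 + 262 = 1896 billion.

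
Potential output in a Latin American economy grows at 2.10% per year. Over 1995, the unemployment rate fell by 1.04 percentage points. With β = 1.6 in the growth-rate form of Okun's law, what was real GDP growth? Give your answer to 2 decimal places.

3.76%

Growth-rate Okun's law: g_Y = g_Y* - β × Δu.
g_Y = 2.10 - 1.6 × (-1.04) = 2.1 + 1.664 = 3.764%, i.e. 3.76% to 2 d.p.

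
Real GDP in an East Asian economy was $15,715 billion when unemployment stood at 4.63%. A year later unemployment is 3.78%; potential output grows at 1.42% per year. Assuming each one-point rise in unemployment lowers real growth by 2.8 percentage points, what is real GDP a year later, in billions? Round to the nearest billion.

Δu = 3.78 - 4.63 = -0.85 points.
Okun's law (growth form): g_Y = g_Y* - β × Δu = 1.42 - 2.8 × (-0.85) = 1.42 + 2.38 = 3.8%.
Real GDP in the next year = 15715 × (1 + 3.8/100) = 15715 × 1.038 ≈ 16312 billion.

$16,312 billion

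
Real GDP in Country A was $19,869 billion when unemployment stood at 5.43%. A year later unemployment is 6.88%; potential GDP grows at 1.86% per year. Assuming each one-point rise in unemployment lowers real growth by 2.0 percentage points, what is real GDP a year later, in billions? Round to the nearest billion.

$19,662 billion

Δu = 6.88 - 5.43 = 1.45 points.
Okun's law (growth form): g_Y = g_Y* - β × Δu = 1.86 - 2.0 × (1.45) = 1.86 - 2.9 = -1.04%.
Real GDP in the next year = 19869 × (1 - 1.04/100) = 19869 × 0.9896 ≈ 19662 billion.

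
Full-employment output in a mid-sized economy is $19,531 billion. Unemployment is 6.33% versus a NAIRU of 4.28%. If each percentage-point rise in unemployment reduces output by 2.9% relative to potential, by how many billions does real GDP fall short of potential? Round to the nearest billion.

Output gap = -2.9 × (6.33 - 4.28) = -2.9 × 2.05 = -5.945%.
Actual GDP ≈ 19531 × 0.94055 ≈ 18370 billion, so the shortfall is 19531 - 18370 = 1161 billion.

$1,161 billion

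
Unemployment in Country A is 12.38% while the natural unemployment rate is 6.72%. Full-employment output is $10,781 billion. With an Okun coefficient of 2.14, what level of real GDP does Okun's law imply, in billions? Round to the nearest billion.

Unemployment gap = 12.38 - 6.72 = 5.66 points, so the output gap is -2.14 × 5.66 = -12.1124%.
Actual GDP = 10781 × (1 - 12.1124/100) = 10781 × 0.878876 ≈ 9475 billion.

$9,475 billion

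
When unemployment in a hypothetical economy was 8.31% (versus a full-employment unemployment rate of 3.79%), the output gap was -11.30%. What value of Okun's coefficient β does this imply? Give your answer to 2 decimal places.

β ≈ 2.50

Okun's law: output gap = -β × (u - u*).
-11.30 = -β × (8.31 - 3.79) = -β × 4.52, so β = 11.3/4.52 = 2.50.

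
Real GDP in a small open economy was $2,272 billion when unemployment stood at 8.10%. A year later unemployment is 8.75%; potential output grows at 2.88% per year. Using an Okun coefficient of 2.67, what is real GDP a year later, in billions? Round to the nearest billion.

$2,298 billion

Δu = 8.75 - 8.1 = 0.65 points.
Okun's law (growth form): g_Y = g_Y* - β × Δu = 2.88 - 2.67 × (0.65) = 2.88 - 1.7355 = 1.1445%.
Real GDP in the next year = 2272 × (1 + 1.1445/100) = 2272 × 1.011445 ≈ 2298 billion.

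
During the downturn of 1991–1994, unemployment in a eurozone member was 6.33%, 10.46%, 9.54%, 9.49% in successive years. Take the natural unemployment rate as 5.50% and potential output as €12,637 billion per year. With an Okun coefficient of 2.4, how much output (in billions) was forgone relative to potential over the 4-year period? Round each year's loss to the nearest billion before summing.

Year 1991: gap = -2.4 × (6.33 - 5.5) = -1.992%, loss ≈ 12637 × 1.992/100 ≈ 252.
Year 1992: gap = -2.4 × (10.46 - 5.5) = -11.904%, loss ≈ 12637 × 11.904/100 ≈ 1504.
Year 1993: gap = -2.4 × (9.54 - 5.5) = -9.696%, loss ≈ 12637 × 9.696/100 ≈ 1225.
Year 1994: gap = -2.4 × (9.49 - 5.5) = -9.576%, loss ≈ 12637 × 9.576/100 ≈ 1210.
Total lost output = 252 + 1504 + 1225 + 1210 = 4191 billion.

€4,191 billion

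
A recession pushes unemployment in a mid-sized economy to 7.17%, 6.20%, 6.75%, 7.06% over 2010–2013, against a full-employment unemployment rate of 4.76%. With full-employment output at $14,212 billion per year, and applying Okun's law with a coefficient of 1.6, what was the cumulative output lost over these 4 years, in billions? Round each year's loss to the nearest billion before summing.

$1,851 billion

Year 2010: gap = -1.6 × (7.17 - 4.76) = -3.856%, loss ≈ 14212 × 3.856/100 ≈ 548.
Year 2011: gap = -1.6 × (6.2 - 4.76) = -2.304%, loss ≈ 14212 × 2.304/100 ≈ 327.
Year 2012: gap = -1.6 × (6.75 - 4.76) = -3.184%, loss ≈ 14212 × 3.184/100 ≈ 453.
Year 2013: gap = -1.6 × (7.06 - 4.76) = -3.68%, loss ≈ 14212 × 3.68/100 ≈ 523.
Total lost output = 548 + 327 + 453 + 523 = 1851 billion.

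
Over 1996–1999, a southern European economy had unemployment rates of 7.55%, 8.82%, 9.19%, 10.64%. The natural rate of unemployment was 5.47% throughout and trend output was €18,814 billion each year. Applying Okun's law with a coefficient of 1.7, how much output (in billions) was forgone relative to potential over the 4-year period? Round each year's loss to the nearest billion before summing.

€4,580 billion

Year 1996: gap = -1.7 × (7.55 - 5.47) = -3.536%, loss ≈ 18814 × 3.536/100 ≈ 665.
Year 1997: gap = -1.7 × (8.82 - 5.47) = -5.695%, loss ≈ 18814 × 5.695/100 ≈ 1071.
Year 1998: gap = -1.7 × (9.19 - 5.47) = -6.324%, loss ≈ 18814 × 6.324/100 ≈ 1190.
Year 1999: gap = -1.7 × (10.64 - 5.47) = -8.789%, loss ≈ 18814 × 8.789/100 ≈ 1654.
Total lost output = 665 + 1071 + 1190 + 1654 = 4580 billion.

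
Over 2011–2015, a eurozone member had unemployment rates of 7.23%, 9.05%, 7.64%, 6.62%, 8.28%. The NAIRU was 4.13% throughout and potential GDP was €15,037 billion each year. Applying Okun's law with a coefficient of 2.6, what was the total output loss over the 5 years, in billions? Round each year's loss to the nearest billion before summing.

Year 2011: gap = -2.6 × (7.23 - 4.13) = -8.06%, loss ≈ 15037 × 8.06/100 ≈ 1212.
Year 2012: gap = -2.6 × (9.05 - 4.13) = -12.792%, loss ≈ 15037 × 12.792/100 ≈ 1924.
Year 2013: gap = -2.6 × (7.64 - 4.13) = -9.126%, loss ≈ 15037 × 9.126/100 ≈ 1372.
Year 2014: gap = -2.6 × (6.62 - 4.13) = -6.474%, loss ≈ 15037 × 6.474/100 ≈ 973.
Year 2015: gap = -2.6 × (8.28 - 4.13) = -10.79%, loss ≈ 15037 × 10.79/100 ≈ 1622.
Total lost output = 1212 + 1924 + 1372 + 973 + 1622 = 7103 billion.

€7,103 billion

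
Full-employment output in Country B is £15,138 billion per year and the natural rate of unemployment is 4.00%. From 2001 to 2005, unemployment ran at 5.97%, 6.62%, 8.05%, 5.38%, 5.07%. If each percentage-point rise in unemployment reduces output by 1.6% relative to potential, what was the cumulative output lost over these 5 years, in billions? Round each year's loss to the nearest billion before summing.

£2,686 billion

Year 2001: gap = -1.6 × (5.97 - 4) = -3.152%, loss ≈ 15138 × 3.152/100 ≈ 477.
Year 2002: gap = -1.6 × (6.62 - 4) = -4.192%, loss ≈ 15138 × 4.192/100 ≈ 635.
Year 2003: gap = -1.6 × (8.05 - 4) = -6.48%, loss ≈ 15138 × 6.48/100 ≈ 981.
Year 2004: gap = -1.6 × (5.38 - 4) = -2.208%, loss ≈ 15138 × 2.208/100 ≈ 334.
Year 2005: gap = -1.6 × (5.07 - 4) = -1.712%, loss ≈ 15138 × 1.712/100 ≈ 259.
Total lost output = 477 + 635 + 981 + 334 + 259 = 2686 billion.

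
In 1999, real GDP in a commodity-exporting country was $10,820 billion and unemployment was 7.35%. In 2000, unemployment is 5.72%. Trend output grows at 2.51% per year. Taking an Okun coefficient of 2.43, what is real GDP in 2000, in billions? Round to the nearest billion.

Δu = 5.72 - 7.35 = -1.63 points.
Okun's law (growth form): g_Y = g_Y* - β × Δu = 2.51 - 2.43 × (-1.63) = 2.51 + 3.9609 = 6.4709%.
Real GDP in the next year = 10820 × (1 + 6.4709/100) = 10820 × 1.064709 ≈ 11520 billion.

$11,520 billion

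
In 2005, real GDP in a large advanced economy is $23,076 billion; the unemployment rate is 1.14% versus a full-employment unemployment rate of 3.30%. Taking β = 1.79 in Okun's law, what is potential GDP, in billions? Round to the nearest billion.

Unemployment gap = 1.14 - 3.3 = -2.16 points, so output gap = -1.79 × (-2.16) = 3.8664%.
Since Y = Y* × (1 + gap/100), Y* = 23076/1.038664 ≈ 22217 billion.

$22,217 billion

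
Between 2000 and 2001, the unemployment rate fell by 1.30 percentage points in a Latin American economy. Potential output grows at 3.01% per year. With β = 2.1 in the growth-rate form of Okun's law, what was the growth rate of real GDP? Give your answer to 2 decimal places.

Growth-rate Okun's law: g_Y = g_Y* - β × Δu.
g_Y = 3.01 - 2.1 × (-1.30) = 3.01 + 2.73 = 5.74%, i.e. 5.74% to 2 d.p.

5.74%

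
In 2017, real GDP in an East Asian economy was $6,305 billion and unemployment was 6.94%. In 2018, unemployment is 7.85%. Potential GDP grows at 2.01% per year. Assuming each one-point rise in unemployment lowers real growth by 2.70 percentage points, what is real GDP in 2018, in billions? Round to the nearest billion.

$6,277 billion

Δu = 7.85 - 6.94 = 0.91 points.
Okun's law (growth form): g_Y = g_Y* - β × Δu = 2.01 - 2.70 × (0.91) = 2.01 - 2.457 = -0.447%.
Real GDP in the next year = 6305 × (1 - 0.447/100) = 6305 × 0.99553 ≈ 6277 billion.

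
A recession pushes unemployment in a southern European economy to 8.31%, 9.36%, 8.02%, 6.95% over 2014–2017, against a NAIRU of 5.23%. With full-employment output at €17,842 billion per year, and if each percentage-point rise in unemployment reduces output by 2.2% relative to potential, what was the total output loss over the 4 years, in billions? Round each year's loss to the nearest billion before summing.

Year 2014: gap = -2.2 × (8.31 - 5.23) = -6.776%, loss ≈ 17842 × 6.776/100 ≈ 1209.
Year 2015: gap = -2.2 × (9.36 - 5.23) = -9.086%, loss ≈ 17842 × 9.086/100 ≈ 1621.
Year 2016: gap = -2.2 × (8.02 - 5.23) = -6.138%, loss ≈ 17842 × 6.138/100 ≈ 1095.
Year 2017: gap = -2.2 × (6.95 - 5.23) = -3.784%, loss ≈ 17842 × 3.784/100 ≈ 675.
Total lost output = 1209 + 1621 + 1095 + 675 = 4600 billion.

€4,600 billion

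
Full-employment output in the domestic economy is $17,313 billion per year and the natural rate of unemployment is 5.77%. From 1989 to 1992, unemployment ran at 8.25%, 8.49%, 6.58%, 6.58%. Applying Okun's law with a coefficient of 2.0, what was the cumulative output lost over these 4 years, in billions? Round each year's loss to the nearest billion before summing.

$2,361 billion

Year 1989: gap = -2.0 × (8.25 - 5.77) = -4.96%, loss ≈ 17313 × 4.96/100 ≈ 859.
Year 1990: gap = -2.0 × (8.49 - 5.77) = -5.44%, loss ≈ 17313 × 5.44/100 ≈ 942.
Year 1991: gap = -2.0 × (6.58 - 5.77) = -1.62%, loss ≈ 17313 × 1.62/100 ≈ 280.
Year 1992: gap = -2.0 × (6.58 - 5.77) = -1.62%, loss ≈ 17313 × 1.62/100 ≈ 280.
Total lost output = 859 + 942 + 280 + 280 = 2361 billion.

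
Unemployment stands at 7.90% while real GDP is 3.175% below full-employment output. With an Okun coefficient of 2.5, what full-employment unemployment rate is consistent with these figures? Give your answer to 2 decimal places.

6.63%

From Okun's law, u - u* = -(output gap)/β = -(-3.175)/2.5 = 1.27 points.
So u* = 7.9 - 1.27 = 6.63%.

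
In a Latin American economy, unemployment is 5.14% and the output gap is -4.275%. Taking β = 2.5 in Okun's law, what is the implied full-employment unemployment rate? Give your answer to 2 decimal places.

From Okun's law, u - u* = -(output gap)/β = -(-4.275)/2.5 = 1.71 points.
So u* = 5.14 - 1.71 = 3.43%.

3.43%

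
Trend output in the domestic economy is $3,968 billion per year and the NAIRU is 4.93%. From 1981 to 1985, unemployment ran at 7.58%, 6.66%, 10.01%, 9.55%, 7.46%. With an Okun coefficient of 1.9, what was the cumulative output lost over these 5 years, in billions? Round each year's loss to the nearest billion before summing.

Year 1981: gap = -1.9 × (7.58 - 4.93) = -5.035%, loss ≈ 3968 × 5.035/100 ≈ 200.
Year 1982: gap = -1.9 × (6.66 - 4.93) = -3.287%, loss ≈ 3968 × 3.287/100 ≈ 130.
Year 1983: gap = -1.9 × (10.01 - 4.93) = -9.652%, loss ≈ 3968 × 9.652/100 ≈ 383.
Year 1984: gap = -1.9 × (9.55 - 4.93) = -8.778%, loss ≈ 3968 × 8.778/100 ≈ 348.
Year 1985: gap = -1.9 × (7.46 - 4.93) = -4.807%, loss ≈ 3968 × 4.807/100 ≈ 191.
Total lost output = 200 + 130 + 383 + 348 + 191 = 1252 billion.

$1,252 billion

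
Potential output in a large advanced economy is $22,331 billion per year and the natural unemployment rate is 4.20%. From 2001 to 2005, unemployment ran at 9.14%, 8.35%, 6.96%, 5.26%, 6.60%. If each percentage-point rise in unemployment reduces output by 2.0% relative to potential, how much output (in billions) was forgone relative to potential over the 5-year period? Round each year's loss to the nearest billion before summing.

$6,837 billion

Year 2001: gap = -2.0 × (9.14 - 4.2) = -9.88%, loss ≈ 22331 × 9.88/100 ≈ 2206.
Year 2002: gap = -2.0 × (8.35 - 4.2) = -8.3%, loss ≈ 22331 × 8.3/100 ≈ 1853.
Year 2003: gap = -2.0 × (6.96 - 4.2) = -5.52%, loss ≈ 22331 × 5.52/100 ≈ 1233.
Year 2004: gap = -2.0 × (5.26 - 4.2) = -2.12%, loss ≈ 22331 × 2.12/100 ≈ 473.
Year 2005: gap = -2.0 × (6.6 - 4.2) = -4.8%, loss ≈ 22331 × 4.8/100 ≈ 1072.
Total lost output = 2206 + 1853 + 1233 + 473 + 1072 = 6837 billion.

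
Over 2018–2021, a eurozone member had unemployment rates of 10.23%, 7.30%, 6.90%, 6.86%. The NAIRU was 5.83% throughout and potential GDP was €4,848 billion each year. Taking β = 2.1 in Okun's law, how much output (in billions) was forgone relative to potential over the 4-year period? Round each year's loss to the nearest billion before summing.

€812 billion

Year 2018: gap = -2.1 × (10.23 - 5.83) = -9.24%, loss ≈ 4848 × 9.24/100 ≈ 448.
Year 2019: gap = -2.1 × (7.3 - 5.83) = -3.087%, loss ≈ 4848 × 3.087/100 ≈ 150.
Year 2020: gap = -2.1 × (6.9 - 5.83) = -2.247%, loss ≈ 4848 × 2.247/100 ≈ 109.
Year 2021: gap = -2.1 × (6.86 - 5.83) = -2.163%, loss ≈ 4848 × 2.163/100 ≈ 105.
Total lost output = 448 + 150 + 109 + 105 = 812 billion.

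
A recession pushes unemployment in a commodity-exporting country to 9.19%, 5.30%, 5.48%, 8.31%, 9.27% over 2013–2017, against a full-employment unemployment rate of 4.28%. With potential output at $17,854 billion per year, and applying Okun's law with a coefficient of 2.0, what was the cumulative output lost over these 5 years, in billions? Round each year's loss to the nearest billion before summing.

$5,766 billion

Year 2013: gap = -2.0 × (9.19 - 4.28) = -9.82%, loss ≈ 17854 × 9.82/100 ≈ 1753.
Year 2014: gap = -2.0 × (5.3 - 4.28) = -2.04%, loss ≈ 17854 × 2.04/100 ≈ 364.
Year 2015: gap = -2.0 × (5.48 - 4.28) = -2.4%, loss ≈ 17854 × 2.4/100 ≈ 428.
Year 2016: gap = -2.0 × (8.31 - 4.28) = -8.06%, loss ≈ 17854 × 8.06/100 ≈ 1439.
Year 2017: gap = -2.0 × (9.27 - 4.28) = -9.98%, loss ≈ 17854 × 9.98/100 ≈ 1782.
Total lost output = 1753 + 364 + 428 + 1439 + 1782 = 5766 billion.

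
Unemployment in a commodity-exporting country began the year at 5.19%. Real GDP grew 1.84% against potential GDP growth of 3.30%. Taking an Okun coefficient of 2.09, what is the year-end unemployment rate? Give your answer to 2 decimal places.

Growth-rate Okun's law: g_Y = g_Y* - β × Δu, so Δu = (g_Y* - g_Y)/β.
Δu = (3.3 - 1.84)/2.09 = 1.46/2.09 = 0.70 percentage points.
Year-end unemployment = 5.19 + 0.7 = 5.89%.

5.89%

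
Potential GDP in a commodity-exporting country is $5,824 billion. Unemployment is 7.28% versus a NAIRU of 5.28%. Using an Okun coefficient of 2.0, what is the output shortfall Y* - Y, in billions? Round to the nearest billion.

Output gap = -2.0 × (7.28 - 5.28) = -2 × 2 = -4%.
Actual GDP ≈ 5824 × 0.96 ≈ 5591 billion, so the shortfall is 5824 - 5591 = 233 billion.

$233 billion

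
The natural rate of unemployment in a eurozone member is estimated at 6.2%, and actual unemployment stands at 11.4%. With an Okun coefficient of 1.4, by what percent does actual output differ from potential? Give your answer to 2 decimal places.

-7.28%

The unemployment gap is 11.4 - 6.2 = 5.2 percentage points.
Okun's law gives an output gap of -1.4 × 5.2 = -7.28%, i.e. 7.28% below potential.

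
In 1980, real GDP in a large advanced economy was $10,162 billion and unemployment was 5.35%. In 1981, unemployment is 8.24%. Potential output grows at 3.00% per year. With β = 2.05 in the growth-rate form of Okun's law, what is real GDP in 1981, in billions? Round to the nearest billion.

Δu = 8.24 - 5.35 = 2.89 points.
Okun's law (growth form): g_Y = g_Y* - β × Δu = 3.00 - 2.05 × (2.89) = 3 - 5.9245 = -2.9245%.
Real GDP in the next year = 10162 × (1 - 2.9245/100) = 10162 × 0.970755 ≈ 9865 billion.

$9,865 billion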